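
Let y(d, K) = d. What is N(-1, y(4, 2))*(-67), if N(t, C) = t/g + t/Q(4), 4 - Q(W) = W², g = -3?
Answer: -335/12 ≈ -27.917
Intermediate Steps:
Q(W) = 4 - W²
N(t, C) = -5*t/12 (N(t, C) = t/(-3) + t/(4 - 1*4²) = t*(-⅓) + t/(4 - 1*16) = -t/3 + t/(4 - 16) = -t/3 + t/(-12) = -t/3 + t*(-1/12) = -t/3 - t/12 = -5*t/12)
N(-1, y(4, 2))*(-67) = -5/12*(-1)*(-67) = (5/12)*(-67) = -335/12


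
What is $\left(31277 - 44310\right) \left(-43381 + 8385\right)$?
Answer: $456102868$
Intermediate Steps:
$\left(31277 - 44310\right) \left(-43381 + 8385\right) = \left(-13033\right) \left(-34996\right) = 456102868$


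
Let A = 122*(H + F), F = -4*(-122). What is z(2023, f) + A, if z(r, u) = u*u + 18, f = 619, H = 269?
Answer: 475533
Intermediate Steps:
F = 488
z(r, u) = 18 + u² (z(r, u) = u² + 18 = 18 + u²)
A = 92354 (A = 122*(269 + 488) = 122*757 = 92354)
z(2023, f) + A = (18 + 619²) + 92354 = (18 + 383161) + 92354 = 383179 + 92354 = 475533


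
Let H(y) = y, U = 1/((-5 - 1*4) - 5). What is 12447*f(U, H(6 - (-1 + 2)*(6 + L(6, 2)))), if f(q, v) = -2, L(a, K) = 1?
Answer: -24894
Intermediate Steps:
U = -1/14 (U = 1/((-5 - 4) - 5) = 1/(-9 - 5) = 1/(-14) = -1/14 ≈ -0.071429)
12447*f(U, H(6 - (-1 + 2)*(6 + L(6, 2)))) = 12447*(-2) = -24894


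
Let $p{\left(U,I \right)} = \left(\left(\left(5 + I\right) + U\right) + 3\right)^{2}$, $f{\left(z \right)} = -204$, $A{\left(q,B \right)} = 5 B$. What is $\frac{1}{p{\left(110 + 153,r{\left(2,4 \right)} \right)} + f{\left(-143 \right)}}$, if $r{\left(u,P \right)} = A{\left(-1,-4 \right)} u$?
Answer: $\frac{1}{53157} \approx 1.8812 \cdot 10^{-5}$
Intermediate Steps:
$r{\left(u,P \right)} = - 20 u$ ($r{\left(u,P \right)} = 5 \left(-4\right) u = - 20 u$)
$p{\left(U,I \right)} = \left(8 + I + U\right)^{2}$ ($p{\left(U,I \right)} = \left(\left(5 + I + U\right) + 3\right)^{2} = \left(8 + I + U\right)^{2}$)
$\frac{1}{p{\left(110 + 153,r{\left(2,4 \right)} \right)} + f{\left(-143 \right)}} = \frac{1}{\left(8 - 40 + \left(110 + 153\right)\right)^{2} - 204} = \frac{1}{\left(8 - 40 + 263\right)^{2} - 204} = \frac{1}{231^{2} - 204} = \frac{1}{53361 - 204} = \frac{1}{53157}$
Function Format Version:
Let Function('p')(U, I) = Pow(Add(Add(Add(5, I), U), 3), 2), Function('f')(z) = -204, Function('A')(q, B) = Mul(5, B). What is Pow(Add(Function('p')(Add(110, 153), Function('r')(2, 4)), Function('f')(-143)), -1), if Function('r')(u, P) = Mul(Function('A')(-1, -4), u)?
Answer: Rational(1, 53157) ≈ 1.8812e-5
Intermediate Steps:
Function('r')(u, P) = Mul(-20, u) (Function('r')(u, P) = Mul(Mul(5, -4), u) = Mul(-20, u))
Function('p')(U, I) = Pow(Add(8, I, U), 2) (Function('p')(U, I) = Pow(Add(Add(5, I, U), 3), 2) = Pow(Add(8, I, U), 2))
Pow(Add(Function('p')(Add(110, 153), Function('r')(2, 4)), Function('f')(-143)), -1) = Pow(Add(Pow(Add(8, Mul(-20, 2), Add(110, 153)), 2), -204), -1) = Pow(Add(Pow(Add(8, -40, 263), 2), -204), -1) = Pow(Add(Pow(231, 2), -204), -1) = Pow(Add(53361, -204), -1) = Pow(53157, -1) = Rational(1, 53157)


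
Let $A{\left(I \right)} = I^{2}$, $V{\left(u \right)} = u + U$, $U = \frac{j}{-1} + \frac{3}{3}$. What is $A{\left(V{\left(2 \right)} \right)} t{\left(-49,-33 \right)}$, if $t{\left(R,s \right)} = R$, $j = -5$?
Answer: $-3136$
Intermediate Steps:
$U = 6$ ($U = - \frac{5}{-1} + \frac{3}{3} = \left(-5\right) \left(-1\right) + 3 \cdot \frac{1}{3} = 5 + 1 = 6$)
$V{\left(u \right)} = 6 + u$ ($V{\left(u \right)} = u + 6 = 6 + u$)
$A{\left(V{\left(2 \right)} \right)} t{\left(-49,-33 \right)} = \left(6 + 2\right)^{2} \left(-49\right) = 8^{2} \left(-49\right) = 64 \left(-49\right) = -3136$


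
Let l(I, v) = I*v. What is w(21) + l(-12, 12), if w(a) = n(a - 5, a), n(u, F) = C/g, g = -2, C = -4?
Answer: -142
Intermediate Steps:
n(u, F) = 2 (n(u, F) = -4/(-2) = -4*(-½) = 2)
w(a) = 2
w(21) + l(-12, 12) = 2 - 12*12 = 2 - 144 = -142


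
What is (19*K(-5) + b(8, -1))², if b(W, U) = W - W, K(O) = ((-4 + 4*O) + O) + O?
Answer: 417316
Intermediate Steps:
K(O) = -4 + 6*O (K(O) = (-4 + 5*O) + O = -4 + 6*O)
b(W, U) = 0
(19*K(-5) + b(8, -1))² = (19*(-4 + 6*(-5)) + 0)² = (19*(-4 - 30) + 0)² = (19*(-34) + 0)² = (-646 + 0)² = (-646)² = 417316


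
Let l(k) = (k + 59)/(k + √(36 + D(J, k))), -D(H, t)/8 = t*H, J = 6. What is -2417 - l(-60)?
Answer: -14503/6 ≈ -2417.2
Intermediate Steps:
D(H, t) = -8*H*t (D(H, t) = -8*t*H = -8*H*t)
l(k) = (59 + k)/(k + √(36 - 48*k)) (l(k) = (k + 59)/(k + √(36 - 8*6*k)) = (59 + k)/(k + √(36 - 48*k)))
-2417 - l(-60) = -2417 - (59 - 60)/(-60 + 2*√3*√(3 - 4*(-60))) = -2417 - (-1)/(-60 + 2*√3*√(3 + 240)) = -2417 - (-1)/(-60 + 2*√3*√243) = -2417 - (-1)/(-60 + 2*√3*(9*√3)) = -2417 - (-1)/(-60 + 54) = -2417 - (-1)/(-6) = -2417 - (-1)*(-1)/6 = -2417 - 1*⅙ = -2417 - ⅙ = -14503/6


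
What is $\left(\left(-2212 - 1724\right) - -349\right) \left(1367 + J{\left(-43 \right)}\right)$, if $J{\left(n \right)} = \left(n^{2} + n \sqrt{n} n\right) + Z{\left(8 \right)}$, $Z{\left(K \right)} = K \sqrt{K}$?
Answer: $-11535792 - 57392 \sqrt{2} - 6632363 i \sqrt{43} \approx -1.1617 \cdot 10^{7} - 4.3491 \cdot 10^{7} i$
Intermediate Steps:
$Z{\left(K \right)} = K^{\frac{3}{2}}$
$J{\left(n \right)} = n^{2} + n^{\frac{5}{2}} + 16 \sqrt{2}$ ($J{\left(n \right)} = \left(n^{2} + n \sqrt{n} n\right) + 8^{\frac{3}{2}} = \left(n^{2} + n^{\frac{3}{2}} n\right) + 16 \sqrt{2} = \left(n^{2} + n^{\frac{5}{2}}\right) + 16 \sqrt{2} = n^{2} + n^{\frac{5}{2}} + 16 \sqrt{2}$)
$\left(\left(-2212 - 1724\right) - -349\right) \left(1367 + J{\left(-43 \right)}\right) = \left(\left(-2212 - 1724\right) - -349\right) \left(1367 + \left(\left(-43\right)^{2} + \left(-43\right)^{\frac{5}{2}} + 16 \sqrt{2}\right)\right) = \left(-3936 + 349\right) \left(1367 + \left(1849 + 1849 i \sqrt{43} + 16 \sqrt{2}\right)\right) = - 3587 \left(1367 + \left(1849 + 16 \sqrt{2} + 1849 i \sqrt{43}\right)\right) = - 3587 \left(3216 + 16 \sqrt{2} + 1849 i \sqrt{43}\right) = -11535792 - 57392 \sqrt{2} - 6632363 i \sqrt{43}$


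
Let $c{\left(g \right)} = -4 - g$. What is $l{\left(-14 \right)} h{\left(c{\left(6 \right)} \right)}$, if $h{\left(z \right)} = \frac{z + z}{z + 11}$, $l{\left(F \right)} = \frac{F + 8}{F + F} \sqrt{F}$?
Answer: $- \frac{30 i \sqrt{14}}{7} \approx - 16.036 i$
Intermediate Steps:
$l{\left(F \right)} = \frac{8 + F}{2 \sqrt{F}}$ ($l{\left(F \right)} = \frac{8 + F}{2 F} \sqrt{F} = \frac{8 + F}{2 \sqrt{F}}$)
$h{\left(z \right)} = \frac{2 z}{11 + z}$
$l{\left(-14 \right)} h{\left(c{\left(6 \right)} \right)} = \frac{8 - 14}{2 i \sqrt{14}} \frac{2 \left(-4 - 6\right)}{11 - 10} = \frac{1}{2} \left(- \frac{i \sqrt{14}}{14}\right) \left(-6\right) \frac{2 \left(-4 - 6\right)}{11 - 10} = \frac{3 i \sqrt{14}}{14} \cdot 2 \left(-10\right) \frac{1}{11 - 10} = \frac{3 i \sqrt{14}}{14} \cdot 2 \left(-10\right) 1^{-1} = \frac{3 i \sqrt{14}}{14} \cdot 2 \left(-10\right) 1 = \frac{3 i \sqrt{14}}{14} \left(-20\right) = - \frac{30 i \sqrt{14}}{7}$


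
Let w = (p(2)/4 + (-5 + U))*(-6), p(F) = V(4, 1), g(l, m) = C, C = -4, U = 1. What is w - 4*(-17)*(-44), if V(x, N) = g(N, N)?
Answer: -2962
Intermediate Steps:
g(l, m) = -4
V(x, N) = -4
p(F) = -4
w = 30 (w = (-4/4 + (-5 + 1))*(-6) = (-4*¼ - 4)*(-6) = (-1 - 4)*(-6) = -5*(-6) = 30)
w - 4*(-17)*(-44) = 30 - 4*(-17)*(-44) = 30 + 68*(-44) = 30 - 2992 = -2962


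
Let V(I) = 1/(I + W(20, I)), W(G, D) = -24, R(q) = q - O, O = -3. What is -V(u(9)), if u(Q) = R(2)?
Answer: 1/19 ≈ 0.052632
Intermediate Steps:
R(q) = 3 + q (R(q) = q - 1*(-3) = q + 3 = 3 + q)
u(Q) = 5 (u(Q) = 3 + 2 = 5)
V(I) = 1/(-24 + I) (V(I) = 1/(I - 24) = 1/(-24 + I))
-V(u(9)) = -1/(-24 + 5) = -1/(-19) = -1*(-1/19) = 1/19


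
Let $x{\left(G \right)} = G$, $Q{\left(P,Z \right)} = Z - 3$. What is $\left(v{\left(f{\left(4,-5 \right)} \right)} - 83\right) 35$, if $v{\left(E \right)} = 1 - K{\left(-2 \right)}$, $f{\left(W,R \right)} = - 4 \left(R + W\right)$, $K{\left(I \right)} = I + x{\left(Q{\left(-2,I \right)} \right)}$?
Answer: $-2625$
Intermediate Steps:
$Q{\left(P,Z \right)} = -3 + Z$ ($Q{\left(P,Z \right)} = Z - 3 = -3 + Z$)
$K{\left(I \right)} = -3 + 2 I$ ($K{\left(I \right)} = I + \left(-3 + I\right) = -3 + 2 I$)
$f{\left(W,R \right)} = - 4 R - 4 W$
$v{\left(E \right)} = 8$ ($v{\left(E \right)} = 1 - \left(-3 + 2 \left(-2\right)\right) = 1 - \left(-3 - 4\right) = 1 - -7 = 1 + 7 = 8$)
$\left(v{\left(f{\left(4,-5 \right)} \right)} - 83\right) 35 = \left(8 - 83\right) 35 = \left(-75\right) 35 = -2625$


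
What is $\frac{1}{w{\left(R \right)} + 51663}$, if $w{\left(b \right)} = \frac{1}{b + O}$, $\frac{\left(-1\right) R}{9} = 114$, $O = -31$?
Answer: $\frac{1057}{54607790} \approx 1.9356 \cdot 10^{-5}$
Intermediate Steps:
$R = -1026$ ($R = \left(-9\right) 114 = -1026$)
$w{\left(b \right)} = \frac{1}{-31 + b}$ ($w{\left(b \right)} = \frac{1}{b - 31} = \frac{1}{-31 + b}$)
$\frac{1}{w{\left(R \right)} + 51663} = \frac{1}{\frac{1}{-31 - 1026} + 51663} = \frac{1}{\frac{1}{-1057} + 51663} = \frac{1}{- \frac{1}{1057} + 51663} = \frac{1}{\frac{54607790}{1057}} = \frac{1057}{54607790}$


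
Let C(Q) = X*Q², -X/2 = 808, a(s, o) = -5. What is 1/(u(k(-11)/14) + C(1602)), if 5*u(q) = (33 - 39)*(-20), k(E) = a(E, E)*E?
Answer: -1/4147308840 ≈ -2.4112e-10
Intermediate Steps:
X = -1616 (X = -2*808 = -1616)
C(Q) = -1616*Q²
k(E) = -5*E
u(q) = 24 (u(q) = ((33 - 39)*(-20))/5 = (-6*(-20))/5 = (⅕)*120 = 24)
1/(u(k(-11)/14) + C(1602)) = 1/(24 - 1616*1602²) = 1/(24 - 1616*2566404) = 1/(24 - 4147308864) = 1/(-4147308840) = -1/4147308840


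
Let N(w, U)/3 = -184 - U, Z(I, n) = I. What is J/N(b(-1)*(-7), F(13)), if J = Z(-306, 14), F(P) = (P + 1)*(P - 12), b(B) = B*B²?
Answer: 17/33 ≈ 0.51515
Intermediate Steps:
b(B) = B³
F(P) = (1 + P)*(-12 + P)
N(w, U) = -552 - 3*U (N(w, U) = 3*(-184 - U) = -552 - 3*U)
J = -306
J/N(b(-1)*(-7), F(13)) = -306/(-552 - 3*(-12 + 13² - 11*13)) = -306/(-552 - 3*(-12 + 169 - 143)) = -306/(-552 - 3*14) = -306/(-552 - 42) = -306/(-594) = -306*(-1/594) = 17/33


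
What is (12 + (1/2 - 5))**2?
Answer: 225/4 ≈ 56.250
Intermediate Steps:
(12 + (1/2 - 5))**2 = (12 - 9/2)**2 = (15/2)**2 = 225/4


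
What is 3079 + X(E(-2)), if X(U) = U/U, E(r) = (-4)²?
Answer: 3080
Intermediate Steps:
E(r) = 16
X(U) = 1
3079 + X(E(-2)) = 3079 + 1 = 3080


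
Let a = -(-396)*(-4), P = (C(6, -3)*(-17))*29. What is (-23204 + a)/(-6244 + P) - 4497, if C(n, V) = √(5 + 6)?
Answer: -163149268237/36313997 - 12220484*√11/36313997 ≈ -4493.9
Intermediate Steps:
C(n, V) = √11
P = -493*√11 (P = (√11*(-17))*29 = -17*√11*29 = -493*√11 ≈ -1635.1)
a = -1584 (a = -99*16 = -1584)
(-23204 + a)/(-6244 + P) - 4497 = (-23204 - 1584)/(-6244 - 493*√11) - 4497 = -24788/(-6244 - 493*√11) - 4497 = -4497 - 24788/(-6244 - 493*√11)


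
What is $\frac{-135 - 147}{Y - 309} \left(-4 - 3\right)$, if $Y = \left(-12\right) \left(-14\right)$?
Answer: $-14$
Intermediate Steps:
$Y = 168$
$\frac{-135 - 147}{Y - 309} \left(-4 - 3\right) = \frac{-135 - 147}{168 - 309} \left(-4 - 3\right) = - \frac{282}{-141} \left(-4 - 3\right) = \left(-282\right) \left(- \frac{1}{141}\right) \left(-7\right) = 2 \left(-7\right) = -14$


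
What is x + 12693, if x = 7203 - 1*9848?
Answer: 10048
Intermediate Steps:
x = -2645 (x = 7203 - 9848 = -2645)
x + 12693 = -2645 + 12693 = 10048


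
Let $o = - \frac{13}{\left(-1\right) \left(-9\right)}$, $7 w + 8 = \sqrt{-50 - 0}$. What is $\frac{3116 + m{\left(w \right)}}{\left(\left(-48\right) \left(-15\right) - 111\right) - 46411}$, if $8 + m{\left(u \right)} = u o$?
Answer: $- \frac{97954}{1442763} + \frac{65 i \sqrt{2}}{2885526} \approx -0.067893 + 3.1857 \cdot 10^{-5} i$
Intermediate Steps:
$w = - \frac{8}{7} + \frac{5 i \sqrt{2}}{7}$ ($w = - \frac{8}{7} + \frac{\sqrt{-50 - 0}}{7} = - \frac{8}{7} + \frac{\sqrt{-50 + 0}}{7} = - \frac{8}{7} + \frac{\sqrt{-50}}{7} = - \frac{8}{7} + \frac{5 i \sqrt{2}}{7} \approx -1.1429 + 1.0102 i$)
$o = - \frac{13}{9} \approx -1.4444$
$m{\left(u \right)} = -8 - \frac{13 u}{9}$ ($m{\left(u \right)} = -8 + u \left(- \frac{13}{9}\right) = -8 - \frac{13 u}{9}$)
$\frac{3116 + m{\left(w \right)}}{\left(\left(-48\right) \left(-15\right) - 111\right) - 46411} = \frac{3116 - \left(8 + \frac{13 \left(- \frac{8}{7} + \frac{5 i \sqrt{2}}{7}\right)}{9}\right)}{\left(\left(-48\right) \left(-15\right) - 111\right) - 46411} = \frac{3116 - \left(\frac{400}{63} + \frac{65 i \sqrt{2}}{63}\right)}{\left(720 - 111\right) - 46411} = \frac{3116 - \left(\frac{400}{63} + \frac{65 i \sqrt{2}}{63}\right)}{609 - 46411} = \frac{\frac{195908}{63} - \frac{65 i \sqrt{2}}{63}}{-45802} = \left(\frac{195908}{63} - \frac{65 i \sqrt{2}}{63}\right) \left(- \frac{1}{45802}\right) = - \frac{97954}{1442763} + \frac{65 i \sqrt{2}}{2885526}$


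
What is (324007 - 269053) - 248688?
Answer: -193734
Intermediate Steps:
(324007 - 269053) - 248688 = 54954 - 248688 = -193734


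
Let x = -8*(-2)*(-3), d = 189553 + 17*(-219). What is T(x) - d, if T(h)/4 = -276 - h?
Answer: -186742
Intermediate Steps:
d = 185830 (d = 189553 - 3723 = 185830)
x = -48 (x = 16*(-3) = -48)
T(h) = -1104 - 4*h (T(h) = 4*(-276 - h) = -1104 - 4*h)
T(x) - d = (-1104 - 4*(-48)) - 1*185830 = (-1104 + 192) - 185830 = -912 - 185830 = -186742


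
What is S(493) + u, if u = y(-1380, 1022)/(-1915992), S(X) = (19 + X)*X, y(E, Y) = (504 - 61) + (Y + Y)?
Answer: 161209011395/638664 ≈ 2.5242e+5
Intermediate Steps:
y(E, Y) = 443 + 2*Y
S(X) = X*(19 + X)
u = -829/638664 (u = (443 + 2*1022)/(-1915992) = (443 + 2044)*(-1/1915992) = 2487*(-1/1915992) = -829/638664 ≈ -0.0012980)
S(493) + u = 493*(19 + 493) - 829/638664 = 493*512 - 829/638664 = 252416 - 829/638664 = 161209011395/638664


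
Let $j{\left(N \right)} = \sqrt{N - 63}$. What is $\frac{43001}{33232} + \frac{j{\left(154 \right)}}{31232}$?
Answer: $\frac{43001}{33232} + \frac{\sqrt{91}}{31232} \approx 1.2943$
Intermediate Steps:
$j{\left(N \right)} = \sqrt{-63 + N}$
$\frac{43001}{33232} + \frac{j{\left(154 \right)}}{31232} = \frac{43001}{33232} + \frac{\sqrt{-63 + 154}}{31232} = 43001 \cdot \frac{1}{33232} + \sqrt{91} \cdot \frac{1}{31232} = \frac{43001}{33232} + \frac{\sqrt{91}}{31232}$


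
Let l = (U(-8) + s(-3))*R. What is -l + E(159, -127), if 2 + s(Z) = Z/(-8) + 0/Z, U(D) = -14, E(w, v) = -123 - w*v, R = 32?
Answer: 20570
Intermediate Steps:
E(w, v) = -123 - v*w
s(Z) = -2 - Z/8 (s(Z) = -2 + (Z/(-8) + 0/Z) = -2 + (Z*(-⅛) + 0) = -2 + (-Z/8 + 0) = -2 - Z/8)
l = -500 (l = (-14 + (-2 - ⅛*(-3)))*32 = (-14 + (-2 + 3/8))*32 = (-14 - 13/8)*32 = -125/8*32 = -500)
-l + E(159, -127) = -1*(-500) + (-123 - 1*(-127)*159) = 500 + (-123 + 20193) = 500 + 20070 = 20570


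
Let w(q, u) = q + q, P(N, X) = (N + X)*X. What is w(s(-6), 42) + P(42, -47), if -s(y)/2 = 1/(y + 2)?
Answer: 236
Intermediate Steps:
s(y) = -2/(2 + y) (s(y) = -2/(y + 2) = -2/(2 + y))
P(N, X) = X*(N + X)
w(q, u) = 2*q
w(s(-6), 42) + P(42, -47) = 2*(-2/(2 - 6)) - 47*(42 - 47) = 2*(-2/(-4)) - 47*(-5) = 2*(-2*(-¼)) + 235 = 2*(½) + 235 = 1 + 235 = 236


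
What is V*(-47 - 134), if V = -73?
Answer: 13213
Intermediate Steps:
V*(-47 - 134) = -73*(-47 - 134) = -73*(-181) = 13213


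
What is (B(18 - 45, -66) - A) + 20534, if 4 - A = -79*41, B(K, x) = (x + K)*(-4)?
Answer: 17663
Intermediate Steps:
B(K, x) = -4*K - 4*x (B(K, x) = (K + x)*(-4) = -4*K - 4*x)
A = 3243 (A = 4 - (-79)*41 = 4 - 1*(-3239) = 4 + 3239 = 3243)
(B(18 - 45, -66) - A) + 20534 = ((-4*(18 - 45) - 4*(-66)) - 1*3243) + 20534 = ((-4*(-27) + 264) - 3243) + 20534 = ((108 + 264) - 3243) + 20534 = (372 - 3243) + 20534 = -2871 + 20534 = 17663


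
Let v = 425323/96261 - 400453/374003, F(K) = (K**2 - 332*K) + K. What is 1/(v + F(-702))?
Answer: 68056527/49352507292266 ≈ 1.3790e-6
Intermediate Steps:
F(K) = K**2 - 331*K
v = 227833784/68056527 (v = 425323*(1/96261) - 400453*1/374003 = 425323/96261 - 757/707 = 227833784/68056527 ≈ 3.3477)
1/(v + F(-702)) = 1/(227833784/68056527 - 702*(-331 - 702)) = 1/(227833784/68056527 - 702*(-1033)) = 1/(227833784/68056527 + 725166) = 1/(49352507292266/68056527) = 68056527/49352507292266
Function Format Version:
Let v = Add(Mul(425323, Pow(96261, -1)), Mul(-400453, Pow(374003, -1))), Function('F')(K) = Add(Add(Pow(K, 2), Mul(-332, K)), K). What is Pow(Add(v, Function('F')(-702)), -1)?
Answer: Rational(68056527, 49352507292266) ≈ 1.3790e-6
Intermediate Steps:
Function('F')(K) = Add(Pow(K, 2), Mul(-331, K))
v = Rational(227833784, 68056527) (v = Add(Mul(425323, Rational(1, 96261)), Mul(-400453, Rational(1, 374003))) = Add(Rational(425323, 96261), Rational(-757, 707)) = Rational(227833784, 68056527) ≈ 3.3477)
Pow(Add(v, Function('F')(-702)), -1) = Pow(Add(Rational(227833784, 68056527), Mul(-702, Add(-331, -702))), -1) = Pow(Add(Rational(227833784, 68056527), Mul(-702, -1033)), -1) = Pow(Add(Rational(227833784, 68056527), 725166), -1) = Pow(Rational(49352507292266, 68056527), -1) = Rational(68056527, 49352507292266)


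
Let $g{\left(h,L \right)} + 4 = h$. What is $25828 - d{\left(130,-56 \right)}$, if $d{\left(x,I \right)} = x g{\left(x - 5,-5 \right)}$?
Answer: $10098$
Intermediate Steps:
$g{\left(h,L \right)} = -4 + h$
$d{\left(x,I \right)} = x \left(-9 + x\right)$ ($d{\left(x,I \right)} = x \left(-4 + \left(x - 5\right)\right) = x \left(-4 + \left(-5 + x\right)\right) = x \left(-9 + x\right)$)
$25828 - d{\left(130,-56 \right)} = 25828 - 130 \left(-9 + 130\right) = 25828 - 130 \cdot 121 = 25828 - 15730 = 10098$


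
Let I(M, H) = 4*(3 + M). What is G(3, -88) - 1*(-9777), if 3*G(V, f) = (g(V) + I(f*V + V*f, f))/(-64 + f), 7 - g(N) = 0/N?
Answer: 4460405/456 ≈ 9781.6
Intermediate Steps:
g(N) = 7 (g(N) = 7 - 0/N = 7 - 1*0 = 7 + 0 = 7)
I(M, H) = 12 + 4*M
G(V, f) = (19 + 8*V*f)/(3*(-64 + f)) (G(V, f) = ((7 + (12 + 4*(f*V + V*f)))/(-64 + f))/3 = ((7 + (12 + 4*(V*f + V*f)))/(-64 + f))/3 = ((7 + (12 + 4*(2*V*f)))/(-64 + f))/3 = ((7 + (12 + 8*V*f))/(-64 + f))/3 = ((19 + 8*V*f)/(-64 + f))/3 = (19 + 8*V*f)/(3*(-64 + f)))
G(3, -88) - 1*(-9777) = (19 + 8*3*(-88))/(3*(-64 - 88)) - 1*(-9777) = (⅓)*(19 - 2112)/(-152) + 9777 = (⅓)*(-1/152)*(-2093) + 9777 = 2093/456 + 9777 = 4460405/456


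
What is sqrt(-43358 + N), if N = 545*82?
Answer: 6*sqrt(37) ≈ 36.497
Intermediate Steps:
N = 44690
sqrt(-43358 + N) = sqrt(-43358 + 44690) = sqrt(1332) = 6*sqrt(37)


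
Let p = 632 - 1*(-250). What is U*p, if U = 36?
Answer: 31752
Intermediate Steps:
p = 882 (p = 632 + 250 = 882)
U*p = 36*882 = 31752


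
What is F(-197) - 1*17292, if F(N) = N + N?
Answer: -17686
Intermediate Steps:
F(N) = 2*N
F(-197) - 1*17292 = 2*(-197) - 1*17292 = -394 - 17292 = -17686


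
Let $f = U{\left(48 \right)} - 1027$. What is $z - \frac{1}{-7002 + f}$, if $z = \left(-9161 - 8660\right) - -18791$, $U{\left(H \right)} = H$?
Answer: $\frac{7741571}{7981} \approx 970.0$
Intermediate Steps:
$f = -979$ ($f = 48 - 1027 = -979$)
$z = 970$ ($z = -17821 + 18791 = 970$)
$z - \frac{1}{-7002 + f} = 970 - \frac{1}{-7002 - 979} = 970 - \frac{1}{-7981} = 970 - - \frac{1}{7981} = 970 + \frac{1}{7981} = \frac{7741571}{7981}$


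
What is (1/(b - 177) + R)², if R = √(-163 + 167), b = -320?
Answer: 986049/247009 ≈ 3.9920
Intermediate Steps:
R = 2 (R = √4 = 2)
(1/(b - 177) + R)² = (1/(-320 - 177) + 2)² = (1/(-497) + 2)² = (-1/497 + 2)² = (993/497)² = 986049/247009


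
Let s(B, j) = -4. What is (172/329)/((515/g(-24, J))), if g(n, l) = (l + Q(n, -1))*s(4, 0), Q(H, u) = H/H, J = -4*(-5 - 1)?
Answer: -3440/33887 ≈ -0.10151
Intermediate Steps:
J = 24 (J = -4*(-6) = 24)
Q(H, u) = 1
g(n, l) = -4 - 4*l (g(n, l) = (l + 1)*(-4) = (1 + l)*(-4) = -4 - 4*l)
(172/329)/((515/g(-24, J))) = (172/329)/((515/(-4 - 4*24))) = (172*(1/329))/((515/(-4 - 96))) = 172/(329*((515/(-100)))) = 172/(329*((515*(-1/100)))) = 172/(329*(-103/20)) = (172/329)*(-20/103) = -3440/33887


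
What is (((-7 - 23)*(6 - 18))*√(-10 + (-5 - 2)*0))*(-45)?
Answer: -16200*I*√10 ≈ -51229.0*I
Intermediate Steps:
(((-7 - 23)*(6 - 18))*√(-10 + (-5 - 2)*0))*(-45) = ((-30*(-12))*√(-10 - 7*0))*(-45) = (360*√(-10 + 0))*(-45) = (360*√(-10))*(-45) = (360*(I*√10))*(-45) = (360*I*√10)*(-45) = -16200*I*√10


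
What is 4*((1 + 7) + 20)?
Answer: 112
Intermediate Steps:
4*((1 + 7) + 20) = 4*(8 + 20) = 4*28 = 112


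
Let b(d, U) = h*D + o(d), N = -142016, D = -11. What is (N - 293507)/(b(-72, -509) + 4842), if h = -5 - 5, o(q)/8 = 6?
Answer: -435523/5000 ≈ -87.105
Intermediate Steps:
o(q) = 48 (o(q) = 8*6 = 48)
h = -10
b(d, U) = 158 (b(d, U) = -10*(-11) + 48 = 110 + 48 = 158)
(N - 293507)/(b(-72, -509) + 4842) = (-142016 - 293507)/(158 + 4842) = -435523/5000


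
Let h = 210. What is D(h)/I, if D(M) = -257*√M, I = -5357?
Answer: 257*√210/5357 ≈ 0.69522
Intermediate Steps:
D(h)/I = -257*√210/(-5357) = -257*√210*(-1/5357) = 257*√210/5357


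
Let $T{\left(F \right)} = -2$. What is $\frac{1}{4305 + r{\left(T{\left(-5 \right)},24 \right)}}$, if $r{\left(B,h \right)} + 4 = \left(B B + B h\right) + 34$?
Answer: $\frac{1}{4291} \approx 0.00023305$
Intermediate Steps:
$r{\left(B,h \right)} = 30 + B^{2} + B h$ ($r{\left(B,h \right)} = -4 + \left(\left(B B + B h\right) + 34\right) = -4 + \left(\left(B^{2} + B h\right) + 34\right) = -4 + \left(34 + B^{2} + B h\right) = 30 + B^{2} + B h$)
$\frac{1}{4305 + r{\left(T{\left(-5 \right)},24 \right)}} = \frac{1}{4305 + \left(30 + \left(-2\right)^{2} - 48\right)} = \frac{1}{4305 + \left(30 + 4 - 48\right)} = \frac{1}{4305 - 14} = \frac{1}{4291}$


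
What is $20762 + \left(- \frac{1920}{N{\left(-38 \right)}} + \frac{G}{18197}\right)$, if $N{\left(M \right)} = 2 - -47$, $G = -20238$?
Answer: $\frac{18476569684}{891653} \approx 20722.0$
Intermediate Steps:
$N{\left(M \right)} = 49$ ($N{\left(M \right)} = 2 + 47 = 49$)
$20762 + \left(- \frac{1920}{N{\left(-38 \right)}} + \frac{G}{18197}\right) = 20762 - \left(\frac{1920}{49} + \frac{20238}{18197}\right) = 20762 - \frac{35929902}{891653} = \frac{18476569684}{891653}$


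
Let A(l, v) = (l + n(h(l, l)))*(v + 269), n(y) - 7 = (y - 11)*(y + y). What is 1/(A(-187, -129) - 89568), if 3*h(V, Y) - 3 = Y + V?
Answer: 9/40934608 ≈ 2.1986e-7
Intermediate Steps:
h(V, Y) = 1 + V/3 + Y/3 (h(V, Y) = 1 + (Y + V)/3 = 1 + (V + Y)/3 = 1 + (V/3 + Y/3) = 1 + V/3 + Y/3)
n(y) = 7 + 2*y*(-11 + y) (n(y) = 7 + (y - 11)*(y + y) = 7 + (-11 + y)*(2*y) = 7 + 2*y*(-11 + y))
A(l, v) = (269 + v)*(-15 + 2*(1 + 2*l/3)**2 - 41*l/3) (A(l, v) = (l + (7 - 22*(1 + l/3 + l/3) + 2*(1 + l/3 + l/3)**2))*(v + 269) = (l + (7 - 22*(1 + 2*l/3) + 2*(1 + 2*l/3)**2))*(269 + v) = (l + (7 + (-22 - 44*l/3) + 2*(1 + 2*l/3)**2))*(269 + v) = (l + (-15 + 2*(1 + 2*l/3)**2 - 44*l/3))*(269 + v) = (-15 + 2*(1 + 2*l/3)**2 - 41*l/3)*(269 + v) = (269 + v)*(-15 + 2*(1 + 2*l/3)**2 - 41*l/3))
1/(A(-187, -129) - 89568) = 1/((-3497 - 2959*(-187) - 13*(-129) + (2152/9)*(-187)**2 - 11*(-187)*(-129) + (8/9)*(-129)*(-187)**2) - 89568) = 1/((-3497 + 553333 + 1677 + (2152/9)*34969 - 265353 + (8/9)*(-129)*34969) - 89568) = 1/((-3497 + 553333 + 1677 + 75253288/9 - 265353 - 12029336/3) - 89568) = 1/(41740720/9 - 89568) = 1/(40934608/9) = 9/40934608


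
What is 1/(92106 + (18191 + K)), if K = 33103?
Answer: 1/143400 ≈ 6.9735e-6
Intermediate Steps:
1/(92106 + (18191 + K)) = 1/(92106 + (18191 + 33103)) = 1/(92106 + 51294) = 1/143400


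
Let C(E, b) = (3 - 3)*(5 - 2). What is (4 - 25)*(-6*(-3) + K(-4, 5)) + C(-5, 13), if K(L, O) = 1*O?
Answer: -483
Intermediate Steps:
C(E, b) = 0 (C(E, b) = 0*3 = 0)
K(L, O) = O
(4 - 25)*(-6*(-3) + K(-4, 5)) + C(-5, 13) = (4 - 25)*(-6*(-3) + 5) + 0 = -21*(18 + 5) + 0 = -21*23 + 0 = -483 + 0 = -483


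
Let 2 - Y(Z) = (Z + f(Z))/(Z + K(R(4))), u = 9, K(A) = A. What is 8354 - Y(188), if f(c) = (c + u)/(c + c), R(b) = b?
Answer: 603018469/72192 ≈ 8353.0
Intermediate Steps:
f(c) = (9 + c)/(2*c) (f(c) = (c + 9)/(c + c) = (9 + c)/((2*c)) = (9 + c)*(1/(2*c)) = (9 + c)/(2*c))
Y(Z) = 2 - (Z + (9 + Z)/(2*Z))/(4 + Z) (Y(Z) = 2 - (Z + (9 + Z)/(2*Z))/(Z + 4) = 2 - (Z + (9 + Z)/(2*Z))/(4 + Z))
8354 - Y(188) = 8354 - (-9 - 1*188 + 2*188*(8 + 188))/(2*188*(4 + 188)) = 8354 - (-9 - 188 + 2*188*196)/(2*188*192) = 8354 - (-9 - 188 + 73696)/(2*188*192) = 8354 - 73499/(2*188*192) = 8354 - 1*73499/72192 = 8354 - 73499/72192 = 603018469/72192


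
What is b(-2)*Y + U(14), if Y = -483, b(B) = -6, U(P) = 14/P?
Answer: 2899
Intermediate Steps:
b(-2)*Y + U(14) = -6*(-483) + 14/14 = 2898 + 14*(1/14) = 2898 + 1 = 2899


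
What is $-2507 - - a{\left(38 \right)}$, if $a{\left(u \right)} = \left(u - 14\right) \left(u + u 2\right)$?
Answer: $229$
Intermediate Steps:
$a{\left(u \right)} = 3 u \left(-14 + u\right)$ ($a{\left(u \right)} = \left(-14 + u\right) \left(u + 2 u\right) = \left(-14 + u\right) 3 u = 3 u \left(-14 + u\right)$)
$-2507 - - a{\left(38 \right)} = -2507 - - 3 \cdot 38 \left(-14 + 38\right) = -2507 - - 3 \cdot 38 \cdot 24 = -2507 - \left(-1\right) 2736 = -2507 - -2736 = -2507 + 2736 = 229$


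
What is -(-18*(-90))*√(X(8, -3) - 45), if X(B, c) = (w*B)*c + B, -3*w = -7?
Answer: -1620*I*√93 ≈ -15623.0*I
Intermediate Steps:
w = 7/3 (w = -⅓*(-7) = 7/3 ≈ 2.3333)
X(B, c) = B + 7*B*c/3 (X(B, c) = (7*B/3)*c + B = 7*B*c/3 + B = B + 7*B*c/3)
-(-18*(-90))*√(X(8, -3) - 45) = -(-18*(-90))*√((⅓)*8*(3 + 7*(-3)) - 45) = -1620*√((⅓)*8*(3 - 21) - 45) = -1620*√((⅓)*8*(-18) - 45) = -1620*√(-48 - 45) = -1620*√(-93) = -1620*I*√93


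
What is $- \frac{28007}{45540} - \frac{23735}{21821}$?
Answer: $- \frac{1692032647}{993728340} \approx -1.7027$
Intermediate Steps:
$- \frac{28007}{45540} - \frac{23735}{21821} = - \frac{1692032647}{993728340}$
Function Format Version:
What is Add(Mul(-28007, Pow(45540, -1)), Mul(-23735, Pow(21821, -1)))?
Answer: Rational(-1692032647, 993728340) ≈ -1.7027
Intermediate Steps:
Add(Mul(-28007, Pow(45540, -1)), Mul(-23735, Pow(21821, -1))) = Add(Mul(-28007, Rational(1, 45540)), Mul(-23735, Rational(1, 21821))) = Add(Rational(-28007, 45540), Rational(-23735, 21821)) = Rational(-1692032647, 993728340)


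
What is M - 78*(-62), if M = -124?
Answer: 4712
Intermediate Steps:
M - 78*(-62) = -124 - 78*(-62) = -124 + 4836 = 4712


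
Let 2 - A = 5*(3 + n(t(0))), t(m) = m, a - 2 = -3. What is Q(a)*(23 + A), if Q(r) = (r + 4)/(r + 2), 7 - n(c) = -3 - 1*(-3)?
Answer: -75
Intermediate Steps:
a = -1 (a = 2 - 3 = -1)
n(c) = 7 (n(c) = 7 - (-3 - 1*(-3)) = 7 - (-3 + 3) = 7 - 1*0 = 7 + 0 = 7)
Q(r) = (4 + r)/(2 + r)
A = -48 (A = 2 - 5*(3 + 7) = 2 - 5*10 = 2 - 1*50 = 2 - 50 = -48)
Q(a)*(23 + A) = ((4 - 1)/(2 - 1))*(23 - 48) = (3/1)*(-25) = (1*3)*(-25) = 3*(-25) = -75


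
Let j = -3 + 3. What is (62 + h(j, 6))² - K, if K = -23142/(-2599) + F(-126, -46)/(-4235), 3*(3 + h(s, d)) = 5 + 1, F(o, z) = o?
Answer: 5836834103/1572395 ≈ 3712.1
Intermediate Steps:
j = 0
h(s, d) = -1 (h(s, d) = -3 + (5 + 1)/3 = -3 + (⅓)*6 = -3 + 2 = -1)
K = 14047692/1572395 (K = -23142/(-2599) - 126/(-4235) = -23142*(-1/2599) - 126*(-1/4235) = 23142/2599 + 18/605 = 14047692/1572395 ≈ 8.9339)
(62 + h(j, 6))² - K = (62 - 1)² - 1*14047692/1572395 = 61² - 14047692/1572395 = 3721 - 14047692/1572395 = 5836834103/1572395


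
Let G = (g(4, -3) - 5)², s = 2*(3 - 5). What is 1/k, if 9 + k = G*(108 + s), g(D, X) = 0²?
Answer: 1/2591 ≈ 0.00038595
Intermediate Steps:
g(D, X) = 0
s = -4 (s = 2*(-2) = -4)
G = 25 (G = (0 - 5)² = (-5)² = 25)
k = 2591 (k = -9 + 25*(108 - 4) = -9 + 25*104 = -9 + 2600 = 2591)
1/k = 1/2591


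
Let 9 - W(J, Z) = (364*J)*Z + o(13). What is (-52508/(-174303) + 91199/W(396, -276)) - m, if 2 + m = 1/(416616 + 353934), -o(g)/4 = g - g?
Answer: 151957288407254411/65966951968851450 ≈ 2.3035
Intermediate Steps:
o(g) = 0 (o(g) = -4*(g - g) = -4*0 = 0)
W(J, Z) = 9 - 364*J*Z (W(J, Z) = 9 - ((364*J)*Z + 0) = 9 - (364*J*Z + 0) = 9 - 364*J*Z)
m = -1541099/770550 (m = -2 + 1/(416616 + 353934) = -2 + 1/770550 = -1541099/770550 ≈ -2.0000)
(-52508/(-174303) + 91199/W(396, -276)) - m = (-52508/(-174303) + 91199/(9 - 364*396*(-276))) - 1*(-1541099/770550) = (-52508*(-1/174303) + 91199/(9 + 39783744)) + 1541099/770550 = (52508/174303 + 91199/39783753) + 1541099/770550 = 77957835623/256830648117 + 1541099/770550 = 151957288407254411/65966951968851450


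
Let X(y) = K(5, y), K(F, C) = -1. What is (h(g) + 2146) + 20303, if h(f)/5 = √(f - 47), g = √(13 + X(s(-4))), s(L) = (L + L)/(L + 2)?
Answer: 22449 + 5*√(-47 + 2*√3) ≈ 22449.0 + 32.991*I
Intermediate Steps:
s(L) = 2*L/(2 + L) (s(L) = (2*L)/(2 + L) = 2*L/(2 + L))
X(y) = -1
g = 2*√3 (g = √(13 - 1) = √12 = 2*√3 ≈ 3.4641)
h(f) = 5*√(-47 + f) (h(f) = 5*√(f - 47) = 5*√(-47 + f))
(h(g) + 2146) + 20303 = (5*√(-47 + 2*√3) + 2146) + 20303 = (2146 + 5*√(-47 + 2*√3)) + 20303 = 22449 + 5*√(-47 + 2*√3)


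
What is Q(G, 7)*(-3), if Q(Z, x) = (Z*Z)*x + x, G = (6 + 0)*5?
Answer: -18921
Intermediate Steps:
G = 30 (G = 6*5 = 30)
Q(Z, x) = x + x*Z² (Q(Z, x) = Z²*x + x = x*Z² + x = x + x*Z²)
Q(G, 7)*(-3) = (7*(1 + 30²))*(-3) = (7*(1 + 900))*(-3) = (7*901)*(-3) = 6307*(-3) = -18921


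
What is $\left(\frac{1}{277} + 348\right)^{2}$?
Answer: $\frac{9292381609}{76729} \approx 1.2111 \cdot 10^{5}$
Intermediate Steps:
$\left(\frac{1}{277} + 348\right)^{2} = \left(\frac{96397}{277}\right)^{2} = \frac{9292381609}{76729}$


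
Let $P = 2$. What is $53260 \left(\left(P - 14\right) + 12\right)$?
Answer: $0$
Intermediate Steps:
$53260 \left(\left(P - 14\right) + 12\right) = 53260 \left(\left(2 - 14\right) + 12\right) = 53260 \left(-12 + 12\right) = 53260 \cdot 0 = 0$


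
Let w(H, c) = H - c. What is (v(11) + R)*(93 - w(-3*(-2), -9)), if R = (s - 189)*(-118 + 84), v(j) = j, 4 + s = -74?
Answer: 708942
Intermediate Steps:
s = -78 (s = -4 - 74 = -78)
R = 9078 (R = (-78 - 189)*(-118 + 84) = -267*(-34) = 9078)
(v(11) + R)*(93 - w(-3*(-2), -9)) = (11 + 9078)*(93 - (-3*(-2) - 1*(-9))) = 9089*(93 - (6 + 9)) = 9089*(93 - 1*15) = 9089*(93 - 15) = 9089*78 = 708942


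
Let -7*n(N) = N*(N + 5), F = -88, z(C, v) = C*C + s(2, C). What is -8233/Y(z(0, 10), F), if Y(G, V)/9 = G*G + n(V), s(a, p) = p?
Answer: 57631/65736 ≈ 0.87670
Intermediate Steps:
z(C, v) = C + C² (z(C, v) = C*C + C = C² + C = C + C²)
n(N) = -N*(5 + N)/7 (n(N) = -N*(N + 5)/7 = -N*(5 + N)/7)
Y(G, V) = 9*G² - 9*V*(5 + V)/7 (Y(G, V) = 9*(G*G - V*(5 + V)/7) = 9*(G² - V*(5 + V)/7) = 9*G² - 9*V*(5 + V)/7)
-8233/Y(z(0, 10), F) = -8233/(9*(0*(1 + 0))² - 9/7*(-88)*(5 - 88)) = -8233/(9*(0*1)² - 9/7*(-88)*(-83)) = -8233/(9*0² - 65736/7) = -8233/(9*0 - 65736/7) = -8233/(0 - 65736/7) = -8233/(-65736/7) = -8233*(-7/65736) = 57631/65736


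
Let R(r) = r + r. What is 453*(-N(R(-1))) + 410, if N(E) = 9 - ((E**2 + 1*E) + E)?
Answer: -3667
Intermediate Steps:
R(r) = 2*r
N(E) = 9 - E**2 - 2*E (N(E) = 9 - ((E**2 + E) + E) = 9 - ((E + E**2) + E) = 9 - (E**2 + 2*E) = 9 + (-E**2 - 2*E) = 9 - E**2 - 2*E)
453*(-N(R(-1))) + 410 = 453*(-(9 - (2*(-1))**2 - 4*(-1))) + 410 = 453*(-(9 - 1*(-2)**2 - 2*(-2))) + 410 = 453*(-(9 - 1*4 + 4)) + 410 = 453*(-(9 - 4 + 4)) + 410 = 453*(-1*9) + 410 = 453*(-9) + 410 = -4077 + 410 = -3667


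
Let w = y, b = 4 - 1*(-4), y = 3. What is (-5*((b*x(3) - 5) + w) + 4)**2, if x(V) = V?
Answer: 11236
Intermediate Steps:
b = 8 (b = 4 + 4 = 8)
w = 3
(-5*((b*x(3) - 5) + w) + 4)**2 = (-5*((8*3 - 5) + 3) + 4)**2 = (-5*((24 - 5) + 3) + 4)**2 = (-5*(19 + 3) + 4)**2 = (-5*22 + 4)**2 = (-110 + 4)**2 = (-106)**2 = 11236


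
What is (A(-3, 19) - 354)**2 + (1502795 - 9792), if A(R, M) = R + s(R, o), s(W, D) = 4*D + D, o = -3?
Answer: 1631387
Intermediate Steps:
s(W, D) = 5*D
A(R, M) = -15 + R (A(R, M) = R + 5*(-3) = R - 15 = -15 + R)
(A(-3, 19) - 354)**2 + (1502795 - 9792) = ((-15 - 3) - 354)**2 + (1502795 - 9792) = (-18 - 354)**2 + 1493003 = (-372)**2 + 1493003 = 138384 + 1493003 = 1631387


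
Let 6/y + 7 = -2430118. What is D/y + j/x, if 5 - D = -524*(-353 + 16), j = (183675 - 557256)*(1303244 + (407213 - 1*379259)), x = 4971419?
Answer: 711108729050529799/9942838 ≈ 7.1520e+10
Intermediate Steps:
y = -6/2430125 (y = 6/(-7 - 2430118) = 6/(-2430125) = 6*(-1/2430125) = -6/2430125 ≈ -2.4690e-6)
j = -497310280038 (j = -373581*(1303244 + (407213 - 379259)) = -373581*(1303244 + 27954) = -373581*1331198 = -497310280038)
D = -176583 (D = 5 - (-524)*(-353 + 16) = 5 - (-524)*(-337) = 5 - 1*176588 = 5 - 176588 = -176583)
D/y + j/x = -176583/(-6/2430125) - 497310280038/4971419 = -176583*(-2430125/6) - 497310280038*1/4971419 = 143039587625/2 - 497310280038/4971419 = 711108729050529799/9942838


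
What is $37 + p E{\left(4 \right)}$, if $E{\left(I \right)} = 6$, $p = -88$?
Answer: $-491$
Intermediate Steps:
$37 + p E{\left(4 \right)} = 37 - 528 = -491$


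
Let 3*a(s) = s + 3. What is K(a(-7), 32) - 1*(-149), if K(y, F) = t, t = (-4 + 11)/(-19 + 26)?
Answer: 150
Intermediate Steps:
a(s) = 1 + s/3 (a(s) = (s + 3)/3 = (3 + s)/3 = 1 + s/3)
t = 1 (t = 7/7 = 7*(1/7) = 1)
K(y, F) = 1
K(a(-7), 32) - 1*(-149) = 1 - 1*(-149) = 1 + 149 = 150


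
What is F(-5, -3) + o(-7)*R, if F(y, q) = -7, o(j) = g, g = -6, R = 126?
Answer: -763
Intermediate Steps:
o(j) = -6
F(-5, -3) + o(-7)*R = -7 - 6*126 = -7 - 756 = -763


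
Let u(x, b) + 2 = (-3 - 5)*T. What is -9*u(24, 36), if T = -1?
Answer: -54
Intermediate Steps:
u(x, b) = 6 (u(x, b) = -2 + (-3 - 5)*(-1) = -2 - 8*(-1) = -2 + 8 = 6)
-9*u(24, 36) = -9*6 = -54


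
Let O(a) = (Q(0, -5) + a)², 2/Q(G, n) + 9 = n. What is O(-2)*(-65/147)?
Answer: -4875/2401 ≈ -2.0304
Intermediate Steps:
Q(G, n) = 2/(-9 + n)
O(a) = (-⅐ + a)² (O(a) = (2/(-9 - 5) + a)² = (2/(-14) + a)² = (2*(-1/14) + a)² = (-⅐ + a)²)
O(-2)*(-65/147) = ((-1 + 7*(-2))²/49)*(-65/147) = ((-1 - 14)²/49)*(-65*1/147) = ((1/49)*(-15)²)*(-65/147) = ((1/49)*225)*(-65/147) = (225/49)*(-65/147) = -4875/2401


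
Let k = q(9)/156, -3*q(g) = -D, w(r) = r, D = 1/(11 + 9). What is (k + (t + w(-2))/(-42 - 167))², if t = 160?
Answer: 2186467926241/3826874937600 ≈ 0.57135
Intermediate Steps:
D = 1/20 ≈ 0.050000
q(g) = 1/60 (q(g) = -(-1)/(3*20) = -⅓*(-1/20) = 1/60)
k = 1/9360 (k = (1/60)/156 = (1/60)*(1/156) = 1/9360 ≈ 0.00010684)
(k + (t + w(-2))/(-42 - 167))² = (1/9360 + (160 - 2)/(-42 - 167))² = (1/9360 + 158/(-209))² = (1/9360 + 158*(-1/209))² = (1/9360 - 158/209)² = (-1478671/1956240)² = 2186467926241/3826874937600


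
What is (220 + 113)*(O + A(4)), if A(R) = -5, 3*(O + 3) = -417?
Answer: -48951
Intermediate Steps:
O = -142 (O = -3 + (⅓)*(-417) = -3 - 139 = -142)
(220 + 113)*(O + A(4)) = (220 + 113)*(-142 - 5) = 333*(-147) = -48951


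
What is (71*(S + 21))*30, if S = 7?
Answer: 59640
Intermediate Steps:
(71*(S + 21))*30 = (71*(7 + 21))*30 = (71*28)*30 = 1988*30 = 59640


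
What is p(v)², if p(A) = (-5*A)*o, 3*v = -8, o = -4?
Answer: 25600/9 ≈ 2844.4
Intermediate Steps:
v = -8/3 (v = (⅓)*(-8) = -8/3 ≈ -2.6667)
p(A) = 20*A (p(A) = -5*A*(-4) = 20*A)
p(v)² = (20*(-8/3))² = (-160/3)² = 25600/9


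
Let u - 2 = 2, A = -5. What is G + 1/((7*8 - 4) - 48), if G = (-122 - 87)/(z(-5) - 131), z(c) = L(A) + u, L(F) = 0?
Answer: 963/508 ≈ 1.8957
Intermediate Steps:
u = 4 (u = 2 + 2 = 4)
z(c) = 4 (z(c) = 0 + 4 = 4)
G = 209/127 (G = (-122 - 87)/(4 - 131) = -209/(-127) = -209*(-1/127) = 209/127 ≈ 1.6457)
G + 1/((7*8 - 4) - 48) = 209/127 + 1/((7*8 - 4) - 48) = 209/127 + 1/((56 - 4) - 48) = 209/127 + 1/(52 - 48) = 209/127 + 1/4 = 209/127 + ¼ = 963/508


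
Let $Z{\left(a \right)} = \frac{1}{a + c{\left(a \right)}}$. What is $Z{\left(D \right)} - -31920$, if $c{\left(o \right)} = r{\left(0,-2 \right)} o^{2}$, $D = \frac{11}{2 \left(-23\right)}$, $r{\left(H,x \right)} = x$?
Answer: $\frac{5968511}{187} \approx 31917.0$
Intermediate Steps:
$D = - \frac{11}{46}$ ($D = \frac{11}{-46} = 11 \left(- \frac{1}{46}\right) = - \frac{11}{46} \approx -0.23913$)
$c{\left(o \right)} = - 2 o^{2}$
$Z{\left(a \right)} = \frac{1}{a - 2 a^{2}}$
$Z{\left(D \right)} - -31920 = \frac{1}{\left(- \frac{11}{46}\right) \left(1 - - \frac{11}{23}\right)} - -31920 = - \frac{46}{11 \left(1 + \frac{11}{23}\right)} + 31920 = - \frac{46}{11 \cdot \frac{34}{23}} + 31920 = \left(- \frac{46}{11}\right) \frac{23}{34} + 31920 = - \frac{529}{187} + 31920 = \frac{5968511}{187}$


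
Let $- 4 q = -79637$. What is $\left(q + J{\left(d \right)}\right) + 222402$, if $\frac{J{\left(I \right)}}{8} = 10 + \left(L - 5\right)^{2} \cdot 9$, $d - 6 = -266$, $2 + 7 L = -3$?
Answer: $\frac{47969485}{196} \approx 2.4474 \cdot 10^{5}$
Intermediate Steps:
$L = - \frac{5}{7}$ ($L = - \frac{2}{7} + \frac{1}{7} \left(-3\right) = - \frac{2}{7} - \frac{3}{7} = - \frac{5}{7} \approx -0.71429$)
$d = -260$ ($d = 6 - 266 = -260$)
$q = \frac{79637}{4}$ ($q = \left(- \frac{1}{4}\right) \left(-79637\right) = \frac{79637}{4} \approx 19909.0$)
$J{\left(I \right)} = \frac{119120}{49}$ ($J{\left(I \right)} = 8 \left(10 + \left(- \frac{5}{7} - 5\right)^{2} \cdot 9\right) = 8 \left(10 + \left(- \frac{40}{7}\right)^{2} \cdot 9\right) = 8 \left(10 + \frac{1600}{49} \cdot 9\right) = 8 \left(10 + \frac{14400}{49}\right) = 8 \cdot \frac{14890}{49} = \frac{119120}{49}$)
$\left(q + J{\left(d \right)}\right) + 222402 = \left(\frac{79637}{4} + \frac{119120}{49}\right) + 222402 = \frac{4378693}{196} + 222402 = \frac{47969485}{196}$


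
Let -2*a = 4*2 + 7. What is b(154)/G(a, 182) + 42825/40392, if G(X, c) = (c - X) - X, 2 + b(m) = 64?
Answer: 3646943/2652408 ≈ 1.3750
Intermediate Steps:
a = -15/2 (a = -(4*2 + 7)/2 = -(8 + 7)/2 = -1/2*15 = -15/2 ≈ -7.5000)
b(m) = 62 (b(m) = -2 + 64 = 62)
G(X, c) = c - 2*X
b(154)/G(a, 182) + 42825/40392 = 62/(182 - 2*(-15/2)) + 42825/40392 = 62/(182 + 15) + 42825*(1/40392) = 62/197 + 14275/13464 = 3646943/2652408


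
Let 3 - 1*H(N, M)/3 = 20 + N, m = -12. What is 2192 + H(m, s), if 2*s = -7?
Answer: 2177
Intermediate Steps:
s = -7/2 (s = (½)*(-7) = -7/2 ≈ -3.5000)
H(N, M) = -51 - 3*N (H(N, M) = 9 - 3*(20 + N) = 9 + (-60 - 3*N) = -51 - 3*N)
2192 + H(m, s) = 2192 + (-51 - 3*(-12)) = 2192 + (-51 + 36) = 2192 - 15 = 2177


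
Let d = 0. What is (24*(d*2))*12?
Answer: 0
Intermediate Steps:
(24*(d*2))*12 = (24*(0*2))*12 = (24*0)*12 = 0*12 = 0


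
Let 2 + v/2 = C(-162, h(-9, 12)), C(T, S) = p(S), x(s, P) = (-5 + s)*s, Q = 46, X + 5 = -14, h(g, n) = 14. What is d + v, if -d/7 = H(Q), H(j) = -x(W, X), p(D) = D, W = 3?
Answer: -18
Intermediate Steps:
X = -19 (X = -5 - 14 = -19)
x(s, P) = s*(-5 + s)
H(j) = 6 (H(j) = -3*(-5 + 3) = -3*(-2) = -1*(-6) = 6)
C(T, S) = S
v = 24 (v = -4 + 2*14 = -4 + 28 = 24)
d = -42 (d = -7*6 = -42)
d + v = -42 + 24 = -18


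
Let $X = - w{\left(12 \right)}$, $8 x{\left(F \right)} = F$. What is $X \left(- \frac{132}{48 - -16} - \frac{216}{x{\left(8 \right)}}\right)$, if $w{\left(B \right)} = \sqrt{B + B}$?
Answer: $\frac{3489 \sqrt{6}}{8} \approx 1068.3$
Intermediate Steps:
$x{\left(F \right)} = \frac{F}{8}$
$w{\left(B \right)} = \sqrt{2} \sqrt{B}$ ($w{\left(B \right)} = \sqrt{2 B} = \sqrt{2} \sqrt{B}$)
$X = - 2 \sqrt{6}$ ($X = - \sqrt{2} \sqrt{12} = - \sqrt{2} \cdot 2 \sqrt{3} = - 2 \sqrt{6} \approx -4.899$)
$X \left(- \frac{132}{48 - -16} - \frac{216}{x{\left(8 \right)}}\right) = - 2 \sqrt{6} \left(- \frac{132}{48 - -16} - \frac{216}{\frac{1}{8} \cdot 8}\right) = - 2 \sqrt{6} \left(- \frac{132}{48 + 16} - \frac{216}{1}\right) = - 2 \sqrt{6} \left(- \frac{132}{64} - 216\right) = - 2 \sqrt{6} \left(\left(-132\right) \frac{1}{64} - 216\right) = - 2 \sqrt{6} \left(- \frac{33}{16} - 216\right) = - 2 \sqrt{6} \left(- \frac{3489}{16}\right) = \frac{3489 \sqrt{6}}{8}$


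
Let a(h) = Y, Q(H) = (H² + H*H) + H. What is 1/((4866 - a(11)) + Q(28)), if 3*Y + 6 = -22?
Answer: 3/19414 ≈ 0.00015453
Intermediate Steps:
Q(H) = H + 2*H² (Q(H) = (H² + H²) + H = 2*H² + H = H + 2*H²)
Y = -28/3 (Y = -2 + (⅓)*(-22) = -2 - 22/3 = -28/3 ≈ -9.3333)
a(h) = -28/3
1/((4866 - a(11)) + Q(28)) = 1/((4866 - 1*(-28/3)) + 28*(1 + 2*28)) = 1/((4866 + 28/3) + 28*(1 + 56)) = 1/(14626/3 + 28*57) = 1/(14626/3 + 1596) = 1/(19414/3) = 3/19414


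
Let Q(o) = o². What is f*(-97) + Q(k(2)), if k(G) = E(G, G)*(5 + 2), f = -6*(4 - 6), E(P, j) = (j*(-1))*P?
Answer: -380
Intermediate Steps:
E(P, j) = -P*j (E(P, j) = (-j)*P = -P*j)
f = 12 (f = -6*(-2) = 12)
k(G) = -7*G² (k(G) = (-G*G)*(5 + 2) = -G²*7 = -7*G²)
f*(-97) + Q(k(2)) = 12*(-97) + (-7*2²)² = -1164 + (-7*4)² = -1164 + (-28)² = -1164 + 784 = -380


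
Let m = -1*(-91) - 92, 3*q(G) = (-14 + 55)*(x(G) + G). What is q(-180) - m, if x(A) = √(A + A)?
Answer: -2459 + 82*I*√10 ≈ -2459.0 + 259.31*I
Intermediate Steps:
x(A) = √2*√A (x(A) = √(2*A) = √2*√A)
q(G) = 41*G/3 + 41*√2*√G/3 (q(G) = ((-14 + 55)*(√2*√G + G))/3 = (41*(G + √2*√G))/3 = (41*G + 41*√2*√G)/3 = 41*G/3 + 41*√2*√G/3)
m = -1 (m = 91 - 92 = -1)
q(-180) - m = ((41/3)*(-180) + 41*√2*√(-180)/3) - 1*(-1) = (-2460 + 41*√2*(6*I*√5)/3) + 1 = (-2460 + 82*I*√10) + 1 = -2459 + 82*I*√10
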